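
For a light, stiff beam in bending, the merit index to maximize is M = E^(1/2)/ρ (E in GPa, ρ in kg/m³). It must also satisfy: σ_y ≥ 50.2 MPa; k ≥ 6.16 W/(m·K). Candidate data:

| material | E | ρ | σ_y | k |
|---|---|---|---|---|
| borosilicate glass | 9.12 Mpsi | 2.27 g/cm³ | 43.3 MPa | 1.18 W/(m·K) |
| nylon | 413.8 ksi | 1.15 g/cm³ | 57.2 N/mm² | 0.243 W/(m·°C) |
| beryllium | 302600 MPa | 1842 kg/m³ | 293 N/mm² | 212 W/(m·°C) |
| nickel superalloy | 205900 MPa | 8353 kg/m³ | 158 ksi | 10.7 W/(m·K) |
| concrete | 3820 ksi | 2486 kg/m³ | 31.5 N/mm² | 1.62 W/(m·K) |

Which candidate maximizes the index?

Screen on constraints: σ_y ≥ 50.2 MPa; k ≥ 6.16 W/(m·K). Survivors: beryllium, nickel superalloy.
Normalizing units and computing the index:
  beryllium: E = 302.6 GPa, ρ = 1842 kg/m³
  nickel superalloy: E = 205.9 GPa, ρ = 8353 kg/m³
  beryllium: M = 9.44×10⁻³
  nickel superalloy: M = 1.72×10⁻³
The maximum is for beryllium.

beryllium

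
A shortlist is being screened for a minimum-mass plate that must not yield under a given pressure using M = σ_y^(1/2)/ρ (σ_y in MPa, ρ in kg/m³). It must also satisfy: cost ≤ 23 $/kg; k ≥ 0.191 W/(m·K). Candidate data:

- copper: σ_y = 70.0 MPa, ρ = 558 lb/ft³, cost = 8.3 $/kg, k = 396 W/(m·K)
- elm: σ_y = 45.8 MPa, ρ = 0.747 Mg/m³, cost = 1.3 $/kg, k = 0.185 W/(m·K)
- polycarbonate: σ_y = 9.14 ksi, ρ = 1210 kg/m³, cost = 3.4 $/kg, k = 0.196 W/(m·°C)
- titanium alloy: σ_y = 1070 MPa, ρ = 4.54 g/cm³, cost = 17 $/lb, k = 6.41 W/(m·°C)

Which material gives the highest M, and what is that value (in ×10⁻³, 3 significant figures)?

polycarbonate, M = 6.56×10⁻³

Screen on constraints: cost ≤ 23 $/kg; k ≥ 0.191 W/(m·K). Survivors: copper, polycarbonate.
Convert each candidate to consistent units, then evaluate M:
  copper: σ_y = 70.00 MPa, ρ = 8938 kg/m³
  polycarbonate: σ_y = 63.02 MPa, ρ = 1210 kg/m³
  polycarbonate: M = 6.56×10⁻³
  copper: M = 0.936×10⁻³
Highest index: polycarbonate.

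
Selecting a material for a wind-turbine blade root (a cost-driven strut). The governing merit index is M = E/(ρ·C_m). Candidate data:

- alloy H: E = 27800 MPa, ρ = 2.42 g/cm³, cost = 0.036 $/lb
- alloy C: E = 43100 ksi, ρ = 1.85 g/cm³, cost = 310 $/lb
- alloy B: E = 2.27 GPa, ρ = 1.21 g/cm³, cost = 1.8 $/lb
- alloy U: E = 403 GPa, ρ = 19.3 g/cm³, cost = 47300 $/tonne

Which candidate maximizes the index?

alloy H

After converting to SI:
  alloy H: E = 27.80 GPa, ρ = 2420 kg/m³, cost = 0.07937 $/kg
  alloy C: E = 297.2 GPa, ρ = 1850 kg/m³, cost = 683.4 $/kg
  alloy B: E = 2.270 GPa, ρ = 1210 kg/m³, cost = 3.968 $/kg
  alloy U: E = 403.0 GPa, ρ = 19300 kg/m³, cost = 47.30 $/kg
  alloy H: M = 145 MN·m per $
  alloy B: M = 0.473 MN·m per $
  alloy U: M = 0.441 MN·m per $
  alloy C: M = 0.235 MN·m per $
Alloy H has the largest M.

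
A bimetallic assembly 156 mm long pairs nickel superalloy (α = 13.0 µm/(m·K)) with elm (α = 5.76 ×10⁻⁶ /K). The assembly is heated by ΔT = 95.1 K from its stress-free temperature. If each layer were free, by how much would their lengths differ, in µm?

107 µm

Δα = |13.0 − 5.76|×10⁻⁶/K = 7.24×10⁻⁶/K.
ΔL_mismatch = Δα·L·ΔT = 7.24×10⁻⁶ × 156.0 mm × 95.1 K = 107 µm.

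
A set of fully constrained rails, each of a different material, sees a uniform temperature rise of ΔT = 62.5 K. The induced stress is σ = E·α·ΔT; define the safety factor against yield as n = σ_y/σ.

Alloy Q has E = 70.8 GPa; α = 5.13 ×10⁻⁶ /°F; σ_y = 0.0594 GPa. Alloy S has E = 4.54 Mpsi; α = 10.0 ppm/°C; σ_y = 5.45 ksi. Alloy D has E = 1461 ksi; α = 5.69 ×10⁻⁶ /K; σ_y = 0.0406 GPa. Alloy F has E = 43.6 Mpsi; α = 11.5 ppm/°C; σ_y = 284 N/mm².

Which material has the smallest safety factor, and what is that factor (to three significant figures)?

In consistent units (E in GPa, α in ×10⁻⁶/K, σ_y in MPa):
  alloy Q: E = 70.80, α = 9.23, σ_y = 59.40 → σ = 40.9 MPa, n = 1.45
  alloy S: E = 31.30, α = 10.0, σ_y = 37.58 → σ = 19.6 MPa, n = 1.92
  alloy D: E = 10.07, α = 5.69, σ_y = 40.60 → σ = 3.58 MPa, n = 11.3
  alloy F: E = 300.6, α = 11.5, σ_y = 284.0 → σ = 216 MPa, n = 1.31
The minimum is alloy F at n = 1.31.

alloy F, n = 1.31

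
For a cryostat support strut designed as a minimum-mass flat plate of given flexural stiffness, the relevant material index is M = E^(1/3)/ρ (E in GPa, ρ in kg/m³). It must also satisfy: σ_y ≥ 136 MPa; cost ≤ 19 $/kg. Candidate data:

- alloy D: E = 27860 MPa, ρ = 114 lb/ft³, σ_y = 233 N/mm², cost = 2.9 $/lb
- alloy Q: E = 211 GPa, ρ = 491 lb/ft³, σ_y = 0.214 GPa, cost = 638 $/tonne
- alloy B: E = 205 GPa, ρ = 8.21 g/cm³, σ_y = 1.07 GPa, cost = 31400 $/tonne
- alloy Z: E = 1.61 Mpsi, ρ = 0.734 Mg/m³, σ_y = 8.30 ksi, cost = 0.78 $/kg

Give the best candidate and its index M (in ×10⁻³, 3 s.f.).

Screen on constraints: σ_y ≥ 136 MPa; cost ≤ 19 $/kg. Survivors: alloy D, alloy Q.
Putting every candidate on a common basis:
  alloy D: E = 27.86 GPa, ρ = 1826 kg/m³
  alloy Q: E = 211.0 GPa, ρ = 7865 kg/m³
  alloy D: M = 1.66×10⁻³
  alloy Q: M = 0.757×10⁻³
Highest index: alloy D.

alloy D, M = 1.66×10⁻³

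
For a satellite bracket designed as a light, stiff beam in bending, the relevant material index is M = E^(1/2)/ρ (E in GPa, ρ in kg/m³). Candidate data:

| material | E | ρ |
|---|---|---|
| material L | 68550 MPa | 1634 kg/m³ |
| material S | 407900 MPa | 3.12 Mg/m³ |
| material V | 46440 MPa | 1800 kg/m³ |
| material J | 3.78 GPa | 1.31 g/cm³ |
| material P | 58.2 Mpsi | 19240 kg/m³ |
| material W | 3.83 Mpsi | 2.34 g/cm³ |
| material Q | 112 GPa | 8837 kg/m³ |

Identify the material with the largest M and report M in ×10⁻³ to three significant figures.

material S, M = 6.47×10⁻³

Convert each candidate to consistent units, then evaluate M:
  material L: E = 68.55 GPa, ρ = 1634 kg/m³
  material S: E = 407.9 GPa, ρ = 3120 kg/m³
  material V: E = 46.44 GPa, ρ = 1800 kg/m³
  material J: E = 3.780 GPa, ρ = 1310 kg/m³
  material P: E = 401.3 GPa, ρ = 19240 kg/m³
  material W: E = 26.41 GPa, ρ = 2340 kg/m³
  material Q: E = 112.0 GPa, ρ = 8837 kg/m³
  material S: M = 6.47×10⁻³
  material L: M = 5.07×10⁻³
  material V: M = 3.79×10⁻³
  material W: M = 2.20×10⁻³
  material J: M = 1.48×10⁻³
  material Q: M = 1.20×10⁻³
  material P: M = 1.04×10⁻³
Material S has the largest M.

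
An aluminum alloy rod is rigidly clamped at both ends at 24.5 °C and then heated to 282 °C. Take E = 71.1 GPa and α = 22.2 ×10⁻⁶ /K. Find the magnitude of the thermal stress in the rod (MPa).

406 MPa

ΔT = 257.5 K. Constrained thermal stress σ = E·α·ΔT = 71.10×10³ MPa × 22.2×10⁻⁶ × 257.5 = 406 MPa (compressive).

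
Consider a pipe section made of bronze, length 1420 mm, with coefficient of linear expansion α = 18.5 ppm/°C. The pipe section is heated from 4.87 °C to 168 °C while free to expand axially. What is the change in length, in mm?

4.29 mm

ΔT = 168 − 4.87 = 163.1 K.
ΔL = α·L₀·ΔT = 18.5×10⁻⁶ × 1420 mm × 163.1 K = 4.29 mm.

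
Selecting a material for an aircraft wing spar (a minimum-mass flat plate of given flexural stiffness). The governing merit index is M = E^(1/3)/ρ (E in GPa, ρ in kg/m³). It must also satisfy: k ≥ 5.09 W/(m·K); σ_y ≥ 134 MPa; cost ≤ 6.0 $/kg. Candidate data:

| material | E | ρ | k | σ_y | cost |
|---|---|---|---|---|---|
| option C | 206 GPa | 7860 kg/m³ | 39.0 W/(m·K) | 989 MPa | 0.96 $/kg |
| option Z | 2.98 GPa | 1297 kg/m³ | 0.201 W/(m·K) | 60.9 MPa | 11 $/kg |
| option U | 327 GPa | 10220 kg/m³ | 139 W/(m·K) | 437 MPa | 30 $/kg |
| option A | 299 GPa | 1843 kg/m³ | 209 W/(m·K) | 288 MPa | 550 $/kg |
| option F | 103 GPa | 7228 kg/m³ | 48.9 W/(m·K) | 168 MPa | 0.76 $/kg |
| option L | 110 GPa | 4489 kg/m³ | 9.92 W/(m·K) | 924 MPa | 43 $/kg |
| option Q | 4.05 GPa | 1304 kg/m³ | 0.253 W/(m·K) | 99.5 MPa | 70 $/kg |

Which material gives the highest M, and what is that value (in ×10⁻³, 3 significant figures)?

Screen on constraints: k ≥ 5.09 W/(m·K); σ_y ≥ 134 MPa; cost ≤ 6.0 $/kg. Survivors: option C, option F.
Evaluate M for each candidate:
  option C: M = 0.751×10⁻³
  option F: M = 0.649×10⁻³
Option C has the largest M.

option C, M = 0.751×10⁻³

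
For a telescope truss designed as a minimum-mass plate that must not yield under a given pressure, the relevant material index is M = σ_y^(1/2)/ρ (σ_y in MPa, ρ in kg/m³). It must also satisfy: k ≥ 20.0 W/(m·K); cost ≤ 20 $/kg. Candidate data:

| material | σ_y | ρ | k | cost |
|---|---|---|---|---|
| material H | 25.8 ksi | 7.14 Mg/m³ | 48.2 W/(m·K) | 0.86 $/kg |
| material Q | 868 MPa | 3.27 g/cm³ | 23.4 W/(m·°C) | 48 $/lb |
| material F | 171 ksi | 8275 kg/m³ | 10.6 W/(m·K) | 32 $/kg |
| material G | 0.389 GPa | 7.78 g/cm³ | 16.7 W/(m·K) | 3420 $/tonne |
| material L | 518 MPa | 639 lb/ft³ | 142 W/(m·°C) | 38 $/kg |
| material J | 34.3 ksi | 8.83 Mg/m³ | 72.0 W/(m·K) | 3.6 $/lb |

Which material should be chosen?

Screen on constraints: k ≥ 20.0 W/(m·K); cost ≤ 20 $/kg. Survivors: material H, material J.
Normalizing units and computing the index:
  material H: σ_y = 177.9 MPa, ρ = 7140 kg/m³
  material J: σ_y = 236.5 MPa, ρ = 8830 kg/m³
  material H: M = 1.87×10⁻³
  material J: M = 1.74×10⁻³
The maximum is for material H.

material H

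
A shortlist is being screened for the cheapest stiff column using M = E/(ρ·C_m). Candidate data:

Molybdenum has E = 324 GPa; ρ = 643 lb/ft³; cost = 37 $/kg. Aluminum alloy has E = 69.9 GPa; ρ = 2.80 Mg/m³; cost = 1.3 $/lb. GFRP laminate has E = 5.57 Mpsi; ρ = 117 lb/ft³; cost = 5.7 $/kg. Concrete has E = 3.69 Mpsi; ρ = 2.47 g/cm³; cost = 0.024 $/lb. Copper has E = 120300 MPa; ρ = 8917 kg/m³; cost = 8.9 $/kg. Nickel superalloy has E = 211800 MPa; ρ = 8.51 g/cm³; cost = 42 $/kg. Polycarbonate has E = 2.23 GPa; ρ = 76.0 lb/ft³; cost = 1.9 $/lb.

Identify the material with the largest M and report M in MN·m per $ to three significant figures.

In SI units:
  molybdenum: E = 324.0 GPa, ρ = 10300 kg/m³, cost = 37.00 $/kg
  aluminum alloy: E = 69.90 GPa, ρ = 2800 kg/m³, cost = 2.866 $/kg
  GFRP laminate: E = 38.40 GPa, ρ = 1874 kg/m³, cost = 5.700 $/kg
  concrete: E = 25.44 GPa, ρ = 2470 kg/m³, cost = 0.05291 $/kg
  copper: E = 120.3 GPa, ρ = 8917 kg/m³, cost = 8.900 $/kg
  nickel superalloy: E = 211.8 GPa, ρ = 8510 kg/m³, cost = 42.00 $/kg
  polycarbonate: E = 2.230 GPa, ρ = 1217 kg/m³, cost = 4.189 $/kg
  concrete: M = 195 MN·m per $
  aluminum alloy: M = 8.71 MN·m per $
  GFRP laminate: M = 3.59 MN·m per $
  copper: M = 1.52 MN·m per $
  molybdenum: M = 0.850 MN·m per $
  nickel superalloy: M = 0.593 MN·m per $
  polycarbonate: M = 0.437 MN·m per $
Concrete has the largest M.

concrete, M = 195 MN·m per $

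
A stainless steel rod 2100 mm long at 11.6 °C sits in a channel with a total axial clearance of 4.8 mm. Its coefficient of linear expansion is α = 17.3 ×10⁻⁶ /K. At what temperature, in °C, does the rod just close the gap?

144 °C

α·L₀·ΔT = 4.8 mm ⇒ ΔT = 4.8 / (17.3×10⁻⁶ × 2100.0) = 132.1 K.
T = 11.6 + 132.1 = 143.7 °C.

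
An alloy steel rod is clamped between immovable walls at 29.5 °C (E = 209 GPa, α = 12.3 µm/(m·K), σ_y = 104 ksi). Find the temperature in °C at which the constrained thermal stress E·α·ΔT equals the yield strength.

308 °C

σ_y = 104 ksi = 717.1 MPa.
E·α·ΔT = 717.1 MPa ⇒ ΔT = 717.1 / (209.0×10³ × 12.3×10⁻⁶) = 278.9 K.
T = 29.5 + 278.9 = 308.4 °C.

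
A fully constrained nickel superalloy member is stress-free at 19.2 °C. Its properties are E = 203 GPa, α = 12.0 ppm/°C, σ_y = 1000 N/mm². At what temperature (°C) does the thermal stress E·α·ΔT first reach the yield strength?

σ_y = 1000 N/mm² = 1000 MPa.
E·α·ΔT = 1000 MPa ⇒ ΔT = 1000 / (203.0×10³ × 12.0×10⁻⁶) = 410.5 K.
T = 19.2 + 410.5 = 429.7 °C.

430 °C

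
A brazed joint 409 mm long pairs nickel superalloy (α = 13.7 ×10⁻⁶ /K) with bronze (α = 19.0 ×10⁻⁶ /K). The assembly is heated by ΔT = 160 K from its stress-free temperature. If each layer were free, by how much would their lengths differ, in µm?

Δα = |13.7 − 19.0|×10⁻⁶/K = 5.30×10⁻⁶/K.
ΔL_mismatch = Δα·L·ΔT = 5.30×10⁻⁶ × 409.0 mm × 160.0 K = 347 µm.

347 µm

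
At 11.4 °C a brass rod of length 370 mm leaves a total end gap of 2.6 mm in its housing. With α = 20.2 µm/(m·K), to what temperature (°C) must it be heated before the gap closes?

α·L₀·ΔT = 2.6 mm ⇒ ΔT = 2.6 / (20.2×10⁻⁶ × 370.0) = 347.9 K.
T = 11.4 + 347.9 = 359.3 °C.

359 °C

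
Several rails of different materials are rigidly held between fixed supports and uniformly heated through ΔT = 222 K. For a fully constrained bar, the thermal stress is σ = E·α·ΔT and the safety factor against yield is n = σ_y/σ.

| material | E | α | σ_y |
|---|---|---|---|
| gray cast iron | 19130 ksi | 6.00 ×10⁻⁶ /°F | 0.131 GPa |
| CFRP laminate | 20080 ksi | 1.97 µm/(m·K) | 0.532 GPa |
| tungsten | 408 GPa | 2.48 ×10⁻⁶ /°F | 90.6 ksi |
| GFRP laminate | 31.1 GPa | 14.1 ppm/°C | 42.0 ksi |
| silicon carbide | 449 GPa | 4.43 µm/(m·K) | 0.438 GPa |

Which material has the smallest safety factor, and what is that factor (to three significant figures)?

gray cast iron, n = 0.414

In consistent units (E in GPa, α in ×10⁻⁶/K, σ_y in MPa):
  gray cast iron: E = 131.9, α = 10.8, σ_y = 131.0 → σ = 316 MPa, n = 0.414
  CFRP laminate: E = 138.4, α = 1.97, σ_y = 532.0 → σ = 60.5 MPa, n = 8.79
  tungsten: E = 408.0, α = 4.46, σ_y = 624.7 → σ = 404 MPa, n = 1.54
  GFRP laminate: E = 31.10, α = 14.1, σ_y = 289.6 → σ = 97.3 MPa, n = 2.97
  silicon carbide: E = 449.0, α = 4.43, σ_y = 438.0 → σ = 442 MPa, n = 0.992
Smallest n: gray cast iron with n = 0.414.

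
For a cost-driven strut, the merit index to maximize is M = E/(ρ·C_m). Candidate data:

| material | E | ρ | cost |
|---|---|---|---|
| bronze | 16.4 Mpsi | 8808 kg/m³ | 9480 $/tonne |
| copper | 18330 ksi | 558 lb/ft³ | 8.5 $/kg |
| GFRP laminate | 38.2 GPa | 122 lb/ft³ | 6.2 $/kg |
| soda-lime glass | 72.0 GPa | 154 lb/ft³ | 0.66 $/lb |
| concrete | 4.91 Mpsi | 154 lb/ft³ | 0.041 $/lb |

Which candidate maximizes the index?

In SI units:
  bronze: E = 113.1 GPa, ρ = 8808 kg/m³, cost = 9.480 $/kg
  copper: E = 126.4 GPa, ρ = 8938 kg/m³, cost = 8.500 $/kg
  GFRP laminate: E = 38.20 GPa, ρ = 1954 kg/m³, cost = 6.200 $/kg
  soda-lime glass: E = 72.00 GPa, ρ = 2467 kg/m³, cost = 1.455 $/kg
  concrete: E = 33.85 GPa, ρ = 2467 kg/m³, cost = 0.09039 $/kg
  concrete: M = 152 MN·m per $
  soda-lime glass: M = 20.1 MN·m per $
  GFRP laminate: M = 3.15 MN·m per $
  copper: M = 1.66 MN·m per $
  bronze: M = 1.35 MN·m per $
Highest index: concrete.

concrete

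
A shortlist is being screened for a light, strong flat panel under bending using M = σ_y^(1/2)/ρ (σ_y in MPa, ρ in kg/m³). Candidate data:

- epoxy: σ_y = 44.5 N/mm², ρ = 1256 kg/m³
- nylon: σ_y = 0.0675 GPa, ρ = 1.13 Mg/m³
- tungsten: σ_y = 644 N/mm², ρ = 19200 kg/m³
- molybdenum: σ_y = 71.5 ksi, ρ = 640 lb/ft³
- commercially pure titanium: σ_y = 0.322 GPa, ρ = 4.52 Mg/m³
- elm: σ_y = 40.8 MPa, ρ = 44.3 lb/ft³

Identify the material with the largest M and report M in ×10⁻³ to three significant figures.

elm, M = 9.00×10⁻³

In SI units:
  epoxy: σ_y = 44.50 MPa, ρ = 1256 kg/m³
  nylon: σ_y = 67.50 MPa, ρ = 1130 kg/m³
  tungsten: σ_y = 644.0 MPa, ρ = 19200 kg/m³
  molybdenum: σ_y = 493.0 MPa, ρ = 10250 kg/m³
  commercially pure titanium: σ_y = 322.0 MPa, ρ = 4520 kg/m³
  elm: σ_y = 40.80 MPa, ρ = 709.6 kg/m³
  elm: M = 9.00×10⁻³
  nylon: M = 7.27×10⁻³
  epoxy: M = 5.31×10⁻³
  commercially pure titanium: M = 3.97×10⁻³
  molybdenum: M = 2.17×10⁻³
  tungsten: M = 1.32×10⁻³
The maximum is for elm.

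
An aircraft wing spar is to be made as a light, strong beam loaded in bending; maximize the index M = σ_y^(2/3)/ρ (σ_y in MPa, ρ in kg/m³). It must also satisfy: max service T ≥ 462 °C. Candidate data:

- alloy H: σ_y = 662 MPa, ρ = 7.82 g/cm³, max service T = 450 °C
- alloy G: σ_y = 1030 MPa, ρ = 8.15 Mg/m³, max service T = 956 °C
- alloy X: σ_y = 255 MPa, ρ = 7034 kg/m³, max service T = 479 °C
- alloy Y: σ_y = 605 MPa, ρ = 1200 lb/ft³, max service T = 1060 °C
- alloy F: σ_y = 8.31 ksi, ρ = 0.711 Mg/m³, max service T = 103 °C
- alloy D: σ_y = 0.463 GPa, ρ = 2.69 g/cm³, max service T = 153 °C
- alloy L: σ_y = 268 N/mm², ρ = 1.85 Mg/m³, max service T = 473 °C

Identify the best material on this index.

Screen on constraints: max service T ≥ 462 °C. Survivors: alloy G, alloy X, alloy Y, alloy L.
Normalizing units and computing the index:
  alloy G: σ_y = 1030 MPa, ρ = 8150 kg/m³
  alloy X: σ_y = 255.0 MPa, ρ = 7034 kg/m³
  alloy Y: σ_y = 605.0 MPa, ρ = 19220 kg/m³
  alloy L: σ_y = 268.0 MPa, ρ = 1850 kg/m³
  alloy L: M = 22.5×10⁻³
  alloy G: M = 12.5×10⁻³
  alloy X: M = 5.72×10⁻³
  alloy Y: M = 3.72×10⁻³
The maximum is for alloy L.

alloy L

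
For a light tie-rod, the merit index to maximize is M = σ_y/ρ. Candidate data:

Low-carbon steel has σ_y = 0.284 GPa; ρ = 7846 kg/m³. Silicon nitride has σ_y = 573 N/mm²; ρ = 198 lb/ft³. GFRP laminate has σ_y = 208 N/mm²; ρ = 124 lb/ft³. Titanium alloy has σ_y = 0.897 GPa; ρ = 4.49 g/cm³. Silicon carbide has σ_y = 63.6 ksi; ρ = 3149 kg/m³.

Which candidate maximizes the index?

titanium alloy

After converting to SI:
  low-carbon steel: σ_y = 284.0 MPa, ρ = 7846 kg/m³
  silicon nitride: σ_y = 573.0 MPa, ρ = 3172 kg/m³
  GFRP laminate: σ_y = 208.0 MPa, ρ = 1986 kg/m³
  titanium alloy: σ_y = 897.0 MPa, ρ = 4490 kg/m³
  silicon carbide: σ_y = 438.5 MPa, ρ = 3149 kg/m³
  titanium alloy: M = 200 kN·m/kg
  silicon nitride: M = 181 kN·m/kg
  silicon carbide: M = 139 kN·m/kg
  GFRP laminate: M = 105 kN·m/kg
  low-carbon steel: M = 36.2 kN·m/kg
Highest index: titanium alloy.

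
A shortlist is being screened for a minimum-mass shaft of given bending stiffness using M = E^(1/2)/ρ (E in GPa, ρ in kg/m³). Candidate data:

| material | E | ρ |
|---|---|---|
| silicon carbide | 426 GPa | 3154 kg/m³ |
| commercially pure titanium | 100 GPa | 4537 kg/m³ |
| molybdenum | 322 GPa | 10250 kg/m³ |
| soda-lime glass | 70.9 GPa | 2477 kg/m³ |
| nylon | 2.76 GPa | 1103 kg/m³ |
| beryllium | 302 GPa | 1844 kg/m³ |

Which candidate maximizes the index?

Computing M directly (units already consistent):
  beryllium: M = 9.42×10⁻³
  silicon carbide: M = 6.54×10⁻³
  soda-lime glass: M = 3.40×10⁻³
  commercially pure titanium: M = 2.20×10⁻³
  molybdenum: M = 1.75×10⁻³
  nylon: M = 1.51×10⁻³
Beryllium has the largest M.

beryllium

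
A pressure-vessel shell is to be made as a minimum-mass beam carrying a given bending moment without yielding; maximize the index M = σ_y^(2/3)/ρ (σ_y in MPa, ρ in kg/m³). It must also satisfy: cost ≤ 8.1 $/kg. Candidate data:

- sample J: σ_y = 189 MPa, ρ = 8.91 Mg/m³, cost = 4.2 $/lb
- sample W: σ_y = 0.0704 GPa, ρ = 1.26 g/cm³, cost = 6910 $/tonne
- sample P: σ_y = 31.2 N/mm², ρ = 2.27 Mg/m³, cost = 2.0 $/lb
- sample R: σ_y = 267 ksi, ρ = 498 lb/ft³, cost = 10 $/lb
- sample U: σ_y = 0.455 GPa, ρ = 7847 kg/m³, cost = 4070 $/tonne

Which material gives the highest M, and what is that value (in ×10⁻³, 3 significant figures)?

Screen on constraints: cost ≤ 8.1 $/kg. Survivors: sample W, sample P, sample U.
Convert each candidate to consistent units, then evaluate M:
  sample W: σ_y = 70.40 MPa, ρ = 1260 kg/m³
  sample P: σ_y = 31.20 MPa, ρ = 2270 kg/m³
  sample U: σ_y = 455.0 MPa, ρ = 7847 kg/m³
  sample W: M = 13.5×10⁻³
  sample U: M = 7.54×10⁻³
  sample P: M = 4.37×10⁻³
Sample W ranks first.

sample W, M = 13.5×10⁻³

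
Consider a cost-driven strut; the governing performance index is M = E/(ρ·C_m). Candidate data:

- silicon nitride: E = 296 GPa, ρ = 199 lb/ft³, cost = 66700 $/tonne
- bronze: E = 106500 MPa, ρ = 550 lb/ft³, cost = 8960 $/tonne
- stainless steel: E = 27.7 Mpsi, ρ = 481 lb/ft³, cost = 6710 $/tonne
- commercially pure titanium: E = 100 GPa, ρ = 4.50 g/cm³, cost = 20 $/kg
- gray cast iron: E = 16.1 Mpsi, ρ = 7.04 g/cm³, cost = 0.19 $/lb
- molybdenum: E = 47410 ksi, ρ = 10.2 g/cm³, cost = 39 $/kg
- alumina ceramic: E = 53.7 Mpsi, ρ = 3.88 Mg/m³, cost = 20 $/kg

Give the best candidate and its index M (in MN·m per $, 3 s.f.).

gray cast iron, M = 37.6 MN·m per $

In SI units:
  silicon nitride: E = 296.0 GPa, ρ = 3188 kg/m³, cost = 66.70 $/kg
  bronze: E = 106.5 GPa, ρ = 8810 kg/m³, cost = 8.960 $/kg
  stainless steel: E = 191.0 GPa, ρ = 7705 kg/m³, cost = 6.710 $/kg
  commercially pure titanium: E = 100.0 GPa, ρ = 4500 kg/m³, cost = 20.00 $/kg
  gray cast iron: E = 111.0 GPa, ρ = 7040 kg/m³, cost = 0.4189 $/kg
  molybdenum: E = 326.9 GPa, ρ = 10200 kg/m³, cost = 39.00 $/kg
  alumina ceramic: E = 370.2 GPa, ρ = 3880 kg/m³, cost = 20.00 $/kg
  gray cast iron: M = 37.6 MN·m per $
  alumina ceramic: M = 4.77 MN·m per $
  stainless steel: M = 3.69 MN·m per $
  silicon nitride: M = 1.39 MN·m per $
  bronze: M = 1.35 MN·m per $
  commercially pure titanium: M = 1.11 MN·m per $
  molybdenum: M = 0.822 MN·m per $
The maximum is for gray cast iron.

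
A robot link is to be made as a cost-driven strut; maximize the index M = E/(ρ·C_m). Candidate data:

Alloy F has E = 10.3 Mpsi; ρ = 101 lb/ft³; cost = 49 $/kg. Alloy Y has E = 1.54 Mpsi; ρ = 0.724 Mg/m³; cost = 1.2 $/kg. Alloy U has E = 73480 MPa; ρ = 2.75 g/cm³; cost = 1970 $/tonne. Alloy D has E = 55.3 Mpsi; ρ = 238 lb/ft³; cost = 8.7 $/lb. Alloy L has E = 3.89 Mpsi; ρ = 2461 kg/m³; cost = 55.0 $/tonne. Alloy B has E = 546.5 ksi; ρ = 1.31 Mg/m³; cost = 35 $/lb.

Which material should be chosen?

After converting to SI:
  alloy F: E = 71.02 GPa, ρ = 1618 kg/m³, cost = 49.00 $/kg
  alloy Y: E = 10.62 GPa, ρ = 724.0 kg/m³, cost = 1.200 $/kg
  alloy U: E = 73.48 GPa, ρ = 2750 kg/m³, cost = 1.970 $/kg
  alloy D: E = 381.3 GPa, ρ = 3812 kg/m³, cost = 19.18 $/kg
  alloy L: E = 26.82 GPa, ρ = 2461 kg/m³, cost = 0.05500 $/kg
  alloy B: E = 3.768 GPa, ρ = 1310 kg/m³, cost = 77.16 $/kg
  alloy L: M = 198 MN·m per $
  alloy U: M = 13.6 MN·m per $
  alloy Y: M = 12.2 MN·m per $
  alloy D: M = 5.21 MN·m per $
  alloy F: M = 0.896 MN·m per $
  alloy B: M = 0.0373 MN·m per $
Alloy L has the largest M.

alloy L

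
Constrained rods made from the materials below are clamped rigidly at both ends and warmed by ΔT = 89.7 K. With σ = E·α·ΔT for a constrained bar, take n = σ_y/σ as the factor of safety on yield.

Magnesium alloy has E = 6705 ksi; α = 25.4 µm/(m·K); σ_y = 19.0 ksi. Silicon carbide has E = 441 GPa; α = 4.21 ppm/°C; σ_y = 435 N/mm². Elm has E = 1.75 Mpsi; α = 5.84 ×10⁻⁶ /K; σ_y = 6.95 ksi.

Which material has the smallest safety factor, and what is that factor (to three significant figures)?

Per material, after unit conversion:
  magnesium alloy: E = 46.23, α = 25.4, σ_y = 131.0 → σ = 105 MPa, n = 1.24
  silicon carbide: E = 441.0, α = 4.21, σ_y = 435.0 → σ = 167 MPa, n = 2.61
  elm: E = 12.07, α = 5.84, σ_y = 47.92 → σ = 6.32 MPa, n = 7.58
Magnesium alloy has the lowest safety factor, n = 1.24.

magnesium alloy, n = 1.24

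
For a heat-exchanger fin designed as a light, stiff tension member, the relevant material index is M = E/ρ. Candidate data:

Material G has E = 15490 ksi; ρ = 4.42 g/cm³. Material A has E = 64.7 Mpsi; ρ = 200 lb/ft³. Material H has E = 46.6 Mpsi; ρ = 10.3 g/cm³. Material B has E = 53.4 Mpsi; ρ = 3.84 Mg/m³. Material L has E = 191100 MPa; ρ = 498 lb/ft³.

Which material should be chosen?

material A

Normalizing units and computing the index:
  material G: E = 106.8 GPa, ρ = 4420 kg/m³
  material A: E = 446.1 GPa, ρ = 3204 kg/m³
  material H: E = 321.3 GPa, ρ = 10300 kg/m³
  material B: E = 368.2 GPa, ρ = 3840 kg/m³
  material L: E = 191.1 GPa, ρ = 7977 kg/m³
  material A: M = 139 MN·m/kg
  material B: M = 95.9 MN·m/kg
  material H: M = 31.2 MN·m/kg
  material G: M = 24.2 MN·m/kg
  material L: M = 24.0 MN·m/kg
The maximum is for material A.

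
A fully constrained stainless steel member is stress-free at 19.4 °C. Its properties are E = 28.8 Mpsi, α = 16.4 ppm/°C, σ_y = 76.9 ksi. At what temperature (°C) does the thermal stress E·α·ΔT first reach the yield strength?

182 °C

E = 28.8 Mpsi = 198.6 GPa.
σ_y = 76.9 ksi = 530.2 MPa.
E·α·ΔT = 530.2 MPa ⇒ ΔT = 530.2 / (198.6×10³ × 16.4×10⁻⁶) = 162.8 K.
T = 19.4 + 162.8 = 182.2 °C.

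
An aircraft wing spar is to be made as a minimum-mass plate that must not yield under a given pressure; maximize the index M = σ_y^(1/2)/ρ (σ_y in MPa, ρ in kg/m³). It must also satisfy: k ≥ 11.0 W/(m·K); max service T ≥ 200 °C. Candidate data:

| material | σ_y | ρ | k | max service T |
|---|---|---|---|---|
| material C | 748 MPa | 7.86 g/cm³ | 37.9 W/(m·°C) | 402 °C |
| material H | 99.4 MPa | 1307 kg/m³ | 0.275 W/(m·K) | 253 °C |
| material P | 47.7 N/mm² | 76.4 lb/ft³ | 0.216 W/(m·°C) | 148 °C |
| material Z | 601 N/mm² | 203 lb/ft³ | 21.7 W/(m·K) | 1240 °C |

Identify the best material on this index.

material Z

Screen on constraints: k ≥ 11.0 W/(m·K); max service T ≥ 200 °C. Survivors: material C, material Z.
Putting every candidate on a common basis:
  material C: σ_y = 748.0 MPa, ρ = 7860 kg/m³
  material Z: σ_y = 601.0 MPa, ρ = 3252 kg/m³
  material Z: M = 7.54×10⁻³
  material C: M = 3.48×10⁻³
The maximum is for material Z.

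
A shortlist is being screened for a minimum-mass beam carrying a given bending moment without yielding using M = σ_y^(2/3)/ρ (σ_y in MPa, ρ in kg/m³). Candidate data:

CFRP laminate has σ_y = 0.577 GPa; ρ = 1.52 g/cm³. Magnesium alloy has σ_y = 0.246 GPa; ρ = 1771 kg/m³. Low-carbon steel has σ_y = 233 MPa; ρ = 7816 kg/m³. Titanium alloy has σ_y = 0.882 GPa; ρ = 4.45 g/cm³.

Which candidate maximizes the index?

Putting every candidate on a common basis:
  CFRP laminate: σ_y = 577.0 MPa, ρ = 1520 kg/m³
  magnesium alloy: σ_y = 246.0 MPa, ρ = 1771 kg/m³
  low-carbon steel: σ_y = 233.0 MPa, ρ = 7816 kg/m³
  titanium alloy: σ_y = 882.0 MPa, ρ = 4450 kg/m³
  CFRP laminate: M = 45.6×10⁻³
  magnesium alloy: M = 22.2×10⁻³
  titanium alloy: M = 20.7×10⁻³
  low-carbon steel: M = 4.84×10⁻³
Highest index: CFRP laminate.

CFRP laminate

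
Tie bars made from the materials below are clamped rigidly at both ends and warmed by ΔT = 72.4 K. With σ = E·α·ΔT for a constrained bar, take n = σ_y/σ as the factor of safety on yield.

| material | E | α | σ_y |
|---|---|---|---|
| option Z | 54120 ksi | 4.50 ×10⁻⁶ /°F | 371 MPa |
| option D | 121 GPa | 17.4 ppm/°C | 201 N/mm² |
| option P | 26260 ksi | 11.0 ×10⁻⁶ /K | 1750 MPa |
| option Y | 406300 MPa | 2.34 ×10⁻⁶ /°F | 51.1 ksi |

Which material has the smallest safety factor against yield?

Converting E to GPa, α to ×10⁻⁶/K, σ_y to MPa, then σ and n for each:
  option Z: E = 373.1, α = 8.10, σ_y = 371.0 → σ = 219 MPa, n = 1.70
  option D: E = 121.0, α = 17.4, σ_y = 201.0 → σ = 152 MPa, n = 1.32
  option P: E = 181.1, α = 11.0, σ_y = 1750 → σ = 144 MPa, n = 12.1
  option Y: E = 406.3, α = 4.21, σ_y = 352.3 → σ = 124 MPa, n = 2.84
The minimum is option D at n = 1.32.

option D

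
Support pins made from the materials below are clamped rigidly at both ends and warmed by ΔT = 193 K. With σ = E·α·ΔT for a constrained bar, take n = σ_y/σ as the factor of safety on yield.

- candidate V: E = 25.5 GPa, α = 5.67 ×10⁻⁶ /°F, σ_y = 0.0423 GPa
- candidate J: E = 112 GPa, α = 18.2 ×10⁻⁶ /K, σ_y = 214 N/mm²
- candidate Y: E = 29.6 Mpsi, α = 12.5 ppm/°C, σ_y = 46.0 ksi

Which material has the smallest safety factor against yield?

Converting E to GPa, α to ×10⁻⁶/K, σ_y to MPa, then σ and n for each:
  candidate V: E = 25.50, α = 10.2, σ_y = 42.30 → σ = 50.2 MPa, n = 0.842
  candidate J: E = 112.0, α = 18.2, σ_y = 214.0 → σ = 393 MPa, n = 0.544
  candidate Y: E = 204.1, α = 12.5, σ_y = 317.2 → σ = 492 MPa, n = 0.644
Candidate J has the lowest safety factor, n = 0.544.

candidate J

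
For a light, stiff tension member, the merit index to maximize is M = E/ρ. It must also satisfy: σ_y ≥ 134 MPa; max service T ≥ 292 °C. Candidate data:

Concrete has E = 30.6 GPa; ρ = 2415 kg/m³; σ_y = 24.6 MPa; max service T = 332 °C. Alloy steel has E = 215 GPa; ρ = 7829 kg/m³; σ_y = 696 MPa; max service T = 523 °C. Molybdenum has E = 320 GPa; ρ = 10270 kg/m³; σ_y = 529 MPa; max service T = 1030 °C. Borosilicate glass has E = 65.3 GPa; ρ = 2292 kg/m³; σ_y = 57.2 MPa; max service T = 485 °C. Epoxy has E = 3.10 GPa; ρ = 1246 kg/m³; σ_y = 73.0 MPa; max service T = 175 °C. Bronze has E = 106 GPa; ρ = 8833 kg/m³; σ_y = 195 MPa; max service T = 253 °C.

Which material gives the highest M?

Screen on constraints: σ_y ≥ 134 MPa; max service T ≥ 292 °C. Survivors: alloy steel, molybdenum.
Evaluate M for each candidate:
  molybdenum: M = 31.2 MN·m/kg
  alloy steel: M = 27.5 MN·m/kg
Molybdenum has the largest M.

molybdenum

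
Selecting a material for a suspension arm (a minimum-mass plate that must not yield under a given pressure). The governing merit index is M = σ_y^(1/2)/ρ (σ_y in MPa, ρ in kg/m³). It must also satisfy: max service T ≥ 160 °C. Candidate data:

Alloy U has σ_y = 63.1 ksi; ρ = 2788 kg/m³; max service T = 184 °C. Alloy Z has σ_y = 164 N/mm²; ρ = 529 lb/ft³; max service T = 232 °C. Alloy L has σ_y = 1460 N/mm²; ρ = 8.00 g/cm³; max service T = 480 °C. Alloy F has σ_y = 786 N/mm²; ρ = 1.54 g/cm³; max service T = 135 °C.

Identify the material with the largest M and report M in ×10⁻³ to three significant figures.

alloy U, M = 7.48×10⁻³

Screen on constraints: max service T ≥ 160 °C. Survivors: alloy U, alloy Z, alloy L.
Normalizing units and computing the index:
  alloy U: σ_y = 435.1 MPa, ρ = 2788 kg/m³
  alloy Z: σ_y = 164.0 MPa, ρ = 8474 kg/m³
  alloy L: σ_y = 1460 MPa, ρ = 8000 kg/m³
  alloy U: M = 7.48×10⁻³
  alloy L: M = 4.78×10⁻³
  alloy Z: M = 1.51×10⁻³
Alloy U ranks first.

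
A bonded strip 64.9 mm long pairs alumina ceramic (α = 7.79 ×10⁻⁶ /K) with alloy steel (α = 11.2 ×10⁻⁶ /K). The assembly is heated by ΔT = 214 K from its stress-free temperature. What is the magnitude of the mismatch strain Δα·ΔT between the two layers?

7.30×10⁻⁴

Δα = |7.79 − 11.2|×10⁻⁶/K = 3.41×10⁻⁶/K.
Mismatch strain = Δα·ΔT = 3.41×10⁻⁶ × 214.0 = 7.30×10⁻⁴.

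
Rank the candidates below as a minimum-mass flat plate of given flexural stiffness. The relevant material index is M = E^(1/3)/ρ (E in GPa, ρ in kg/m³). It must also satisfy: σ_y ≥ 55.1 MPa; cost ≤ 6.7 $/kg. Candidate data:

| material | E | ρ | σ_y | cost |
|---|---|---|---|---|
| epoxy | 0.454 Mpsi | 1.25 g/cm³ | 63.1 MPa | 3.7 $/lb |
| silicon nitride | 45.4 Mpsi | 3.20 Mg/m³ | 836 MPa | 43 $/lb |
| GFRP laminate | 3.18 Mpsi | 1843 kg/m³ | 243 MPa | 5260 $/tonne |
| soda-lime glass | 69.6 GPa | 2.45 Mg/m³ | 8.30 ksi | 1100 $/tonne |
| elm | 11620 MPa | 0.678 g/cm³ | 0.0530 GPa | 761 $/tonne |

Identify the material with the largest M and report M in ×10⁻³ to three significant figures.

soda-lime glass, M = 1.68×10⁻³

Screen on constraints: σ_y ≥ 55.1 MPa; cost ≤ 6.7 $/kg. Survivors: GFRP laminate, soda-lime glass.
Normalizing units and computing the index:
  GFRP laminate: E = 21.93 GPa, ρ = 1843 kg/m³
  soda-lime glass: E = 69.60 GPa, ρ = 2450 kg/m³
  soda-lime glass: M = 1.68×10⁻³
  GFRP laminate: M = 1.52×10⁻³
Soda-lime glass has the largest M.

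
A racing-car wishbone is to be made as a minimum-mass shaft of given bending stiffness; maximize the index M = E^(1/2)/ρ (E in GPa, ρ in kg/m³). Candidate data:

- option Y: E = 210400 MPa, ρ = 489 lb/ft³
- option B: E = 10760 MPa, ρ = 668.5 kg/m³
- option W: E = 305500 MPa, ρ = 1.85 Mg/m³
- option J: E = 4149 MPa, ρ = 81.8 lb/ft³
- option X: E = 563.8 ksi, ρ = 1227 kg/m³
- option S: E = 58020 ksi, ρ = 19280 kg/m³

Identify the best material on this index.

In SI units:
  option Y: E = 210.4 GPa, ρ = 7833 kg/m³
  option B: E = 10.76 GPa, ρ = 668.5 kg/m³
  option W: E = 305.5 GPa, ρ = 1850 kg/m³
  option J: E = 4.149 GPa, ρ = 1310 kg/m³
  option X: E = 3.887 GPa, ρ = 1227 kg/m³
  option S: E = 400.0 GPa, ρ = 19280 kg/m³
  option W: M = 9.45×10⁻³
  option B: M = 4.91×10⁻³
  option Y: M = 1.85×10⁻³
  option X: M = 1.61×10⁻³
  option J: M = 1.55×10⁻³
  option S: M = 1.04×10⁻³
The maximum is for option W.

option W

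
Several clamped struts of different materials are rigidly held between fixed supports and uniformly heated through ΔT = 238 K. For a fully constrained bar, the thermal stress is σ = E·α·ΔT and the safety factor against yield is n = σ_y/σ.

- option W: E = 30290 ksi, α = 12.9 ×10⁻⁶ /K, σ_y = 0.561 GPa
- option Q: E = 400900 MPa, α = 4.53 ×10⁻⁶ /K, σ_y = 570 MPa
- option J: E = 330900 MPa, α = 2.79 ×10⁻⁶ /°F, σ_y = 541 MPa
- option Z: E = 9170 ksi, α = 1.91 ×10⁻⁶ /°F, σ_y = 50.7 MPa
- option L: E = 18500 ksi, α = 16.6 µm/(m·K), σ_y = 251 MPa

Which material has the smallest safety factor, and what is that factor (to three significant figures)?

With everything in SI (GPa, ×10⁻⁶/K, MPa):
  option W: E = 208.8, α = 12.9, σ_y = 561.0 → σ = 641 MPa, n = 0.875
  option Q: E = 400.9, α = 4.53, σ_y = 570.0 → σ = 432 MPa, n = 1.32
  option J: E = 330.9, α = 5.02, σ_y = 541.0 → σ = 396 MPa, n = 1.37
  option Z: E = 63.22, α = 3.44, σ_y = 50.70 → σ = 51.7 MPa, n = 0.980
  option L: E = 127.6, α = 16.6, σ_y = 251.0 → σ = 504 MPa, n = 0.498
Smallest n: option L with n = 0.498.

option L, n = 0.498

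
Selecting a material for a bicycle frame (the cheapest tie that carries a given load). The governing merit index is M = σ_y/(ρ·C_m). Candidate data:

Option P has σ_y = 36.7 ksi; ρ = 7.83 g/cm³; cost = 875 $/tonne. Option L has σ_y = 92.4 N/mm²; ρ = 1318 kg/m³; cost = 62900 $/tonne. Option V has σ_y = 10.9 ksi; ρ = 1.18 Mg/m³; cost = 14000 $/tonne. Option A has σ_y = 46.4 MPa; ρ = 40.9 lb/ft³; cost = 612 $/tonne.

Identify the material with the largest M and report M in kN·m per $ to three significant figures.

option A, M = 116 kN·m per $

In SI units:
  option P: σ_y = 253.0 MPa, ρ = 7830 kg/m³, cost = 0.8750 $/kg
  option L: σ_y = 92.40 MPa, ρ = 1318 kg/m³, cost = 62.90 $/kg
  option V: σ_y = 75.15 MPa, ρ = 1180 kg/m³, cost = 14.00 $/kg
  option A: σ_y = 46.40 MPa, ρ = 655.2 kg/m³, cost = 0.6120 $/kg
  option A: M = 116 kN·m per $
  option P: M = 36.9 kN·m per $
  option V: M = 4.55 kN·m per $
  option L: M = 1.11 kN·m per $
The maximum is for option A.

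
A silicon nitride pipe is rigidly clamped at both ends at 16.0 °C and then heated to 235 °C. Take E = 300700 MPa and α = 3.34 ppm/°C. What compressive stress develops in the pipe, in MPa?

E = 300700 MPa = 300.7 GPa.
ΔT = 219.0 K. Constrained thermal stress σ = E·α·ΔT = 300.7×10³ MPa × 3.34×10⁻⁶ × 219.0 = 220 MPa (compressive).

220 MPa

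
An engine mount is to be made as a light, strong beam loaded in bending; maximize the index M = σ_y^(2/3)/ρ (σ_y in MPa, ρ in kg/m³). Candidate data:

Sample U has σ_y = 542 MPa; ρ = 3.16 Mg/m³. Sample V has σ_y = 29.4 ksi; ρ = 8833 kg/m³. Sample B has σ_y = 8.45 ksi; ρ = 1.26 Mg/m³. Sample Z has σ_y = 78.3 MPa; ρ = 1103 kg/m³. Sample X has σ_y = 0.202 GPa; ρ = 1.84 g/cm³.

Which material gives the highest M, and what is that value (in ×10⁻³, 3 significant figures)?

Convert each candidate to consistent units, then evaluate M:
  sample U: σ_y = 542.0 MPa, ρ = 3160 kg/m³
  sample V: σ_y = 202.7 MPa, ρ = 8833 kg/m³
  sample B: σ_y = 58.26 MPa, ρ = 1260 kg/m³
  sample Z: σ_y = 78.30 MPa, ρ = 1103 kg/m³
  sample X: σ_y = 202.0 MPa, ρ = 1840 kg/m³
  sample U: M = 21.0×10⁻³
  sample X: M = 18.7×10⁻³
  sample Z: M = 16.6×10⁻³
  sample B: M = 11.9×10⁻³
  sample V: M = 3.91×10⁻³
Sample U has the largest M.

sample U, M = 21.0×10⁻³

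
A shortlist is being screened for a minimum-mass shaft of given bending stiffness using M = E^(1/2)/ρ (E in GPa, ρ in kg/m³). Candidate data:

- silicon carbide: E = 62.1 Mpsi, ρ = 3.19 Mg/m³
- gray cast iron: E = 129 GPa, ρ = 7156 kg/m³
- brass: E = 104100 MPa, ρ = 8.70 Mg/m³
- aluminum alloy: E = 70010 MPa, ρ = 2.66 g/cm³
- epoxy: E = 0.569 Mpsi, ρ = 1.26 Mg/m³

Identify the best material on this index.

silicon carbide

In SI units:
  silicon carbide: E = 428.2 GPa, ρ = 3190 kg/m³
  gray cast iron: E = 129.0 GPa, ρ = 7156 kg/m³
  brass: E = 104.1 GPa, ρ = 8700 kg/m³
  aluminum alloy: E = 70.01 GPa, ρ = 2660 kg/m³
  epoxy: E = 3.923 GPa, ρ = 1260 kg/m³
  silicon carbide: M = 6.49×10⁻³
  aluminum alloy: M = 3.15×10⁻³
  gray cast iron: M = 1.59×10⁻³
  epoxy: M = 1.57×10⁻³
  brass: M = 1.17×10⁻³
The maximum is for silicon carbide.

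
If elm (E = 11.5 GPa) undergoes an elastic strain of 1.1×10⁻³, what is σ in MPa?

σ = E·ε = 11500 MPa × 1.1×10⁻³ = 12.7 MPa.

12.7 MPa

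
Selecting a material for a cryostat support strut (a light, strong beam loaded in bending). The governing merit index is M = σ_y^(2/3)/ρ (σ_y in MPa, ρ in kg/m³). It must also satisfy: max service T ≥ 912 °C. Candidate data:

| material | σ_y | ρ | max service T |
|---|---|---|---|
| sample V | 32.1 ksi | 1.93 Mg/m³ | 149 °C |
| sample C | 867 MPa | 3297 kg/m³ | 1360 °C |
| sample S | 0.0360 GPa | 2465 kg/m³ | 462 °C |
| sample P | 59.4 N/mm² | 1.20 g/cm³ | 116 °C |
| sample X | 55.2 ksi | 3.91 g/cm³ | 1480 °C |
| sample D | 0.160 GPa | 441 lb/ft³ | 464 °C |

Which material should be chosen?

Screen on constraints: max service T ≥ 912 °C. Survivors: sample C, sample X.
Convert each candidate to consistent units, then evaluate M:
  sample C: σ_y = 867.0 MPa, ρ = 3297 kg/m³
  sample X: σ_y = 380.6 MPa, ρ = 3910 kg/m³
  sample C: M = 27.6×10⁻³
  sample X: M = 13.4×10⁻³
Sample C has the largest M.

sample C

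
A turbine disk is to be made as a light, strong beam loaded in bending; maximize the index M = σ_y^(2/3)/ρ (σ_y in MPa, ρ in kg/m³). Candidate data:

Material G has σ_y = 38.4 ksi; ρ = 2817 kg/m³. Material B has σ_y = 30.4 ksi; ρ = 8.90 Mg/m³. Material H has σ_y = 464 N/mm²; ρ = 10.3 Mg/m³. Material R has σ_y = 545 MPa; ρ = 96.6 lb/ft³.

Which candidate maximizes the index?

Convert each candidate to consistent units, then evaluate M:
  material G: σ_y = 264.8 MPa, ρ = 2817 kg/m³
  material B: σ_y = 209.6 MPa, ρ = 8900 kg/m³
  material H: σ_y = 464.0 MPa, ρ = 10300 kg/m³
  material R: σ_y = 545.0 MPa, ρ = 1547 kg/m³
  material R: M = 43.1×10⁻³
  material G: M = 14.6×10⁻³
  material H: M = 5.82×10⁻³
  material B: M = 3.96×10⁻³
Highest index: material R.

material R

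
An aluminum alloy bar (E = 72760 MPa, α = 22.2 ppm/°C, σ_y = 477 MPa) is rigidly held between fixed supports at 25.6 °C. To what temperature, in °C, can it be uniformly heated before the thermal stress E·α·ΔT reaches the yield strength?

321 °C

E = 72760 MPa = 72.76 GPa.
E·α·ΔT = 477.0 MPa ⇒ ΔT = 477.0 / (72.76×10³ × 22.2×10⁻⁶) = 295.3 K.
T = 25.6 + 295.3 = 320.9 °C.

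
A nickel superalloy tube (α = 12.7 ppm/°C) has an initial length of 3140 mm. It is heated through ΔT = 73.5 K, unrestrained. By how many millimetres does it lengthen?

ΔL = α·L₀·ΔT = 12.7×10⁻⁶ × 3140 mm × 73.50 K = 2.93 mm.

2.93 mm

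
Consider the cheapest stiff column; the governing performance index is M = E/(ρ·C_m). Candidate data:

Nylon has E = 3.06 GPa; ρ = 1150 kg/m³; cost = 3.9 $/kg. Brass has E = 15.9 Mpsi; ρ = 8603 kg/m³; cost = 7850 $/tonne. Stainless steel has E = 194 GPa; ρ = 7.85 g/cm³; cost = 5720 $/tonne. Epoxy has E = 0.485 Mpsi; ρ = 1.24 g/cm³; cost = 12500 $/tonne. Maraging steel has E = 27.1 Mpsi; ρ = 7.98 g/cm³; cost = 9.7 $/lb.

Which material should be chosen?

In SI units:
  nylon: E = 3.060 GPa, ρ = 1150 kg/m³, cost = 3.900 $/kg
  brass: E = 109.6 GPa, ρ = 8603 kg/m³, cost = 7.850 $/kg
  stainless steel: E = 194.0 GPa, ρ = 7850 kg/m³, cost = 5.720 $/kg
  epoxy: E = 3.344 GPa, ρ = 1240 kg/m³, cost = 12.50 $/kg
  maraging steel: E = 186.8 GPa, ρ = 7980 kg/m³, cost = 21.38 $/kg
  stainless steel: M = 4.32 MN·m per $
  brass: M = 1.62 MN·m per $
  maraging steel: M = 1.09 MN·m per $
  nylon: M = 0.682 MN·m per $
  epoxy: M = 0.216 MN·m per $
Highest index: stainless steel.

stainless steel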